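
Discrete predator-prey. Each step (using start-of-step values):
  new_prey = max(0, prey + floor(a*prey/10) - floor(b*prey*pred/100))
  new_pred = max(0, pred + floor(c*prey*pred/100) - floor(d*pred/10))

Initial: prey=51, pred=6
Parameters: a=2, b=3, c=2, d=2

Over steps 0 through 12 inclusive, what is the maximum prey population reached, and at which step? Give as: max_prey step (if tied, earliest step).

Step 1: prey: 51+10-9=52; pred: 6+6-1=11
Step 2: prey: 52+10-17=45; pred: 11+11-2=20
Step 3: prey: 45+9-27=27; pred: 20+18-4=34
Step 4: prey: 27+5-27=5; pred: 34+18-6=46
Step 5: prey: 5+1-6=0; pred: 46+4-9=41
Step 6: prey: 0+0-0=0; pred: 41+0-8=33
Step 7: prey: 0+0-0=0; pred: 33+0-6=27
Step 8: prey: 0+0-0=0; pred: 27+0-5=22
Step 9: prey: 0+0-0=0; pred: 22+0-4=18
Step 10: prey: 0+0-0=0; pred: 18+0-3=15
Step 11: prey: 0+0-0=0; pred: 15+0-3=12
Step 12: prey: 0+0-0=0; pred: 12+0-2=10
Max prey = 52 at step 1

Answer: 52 1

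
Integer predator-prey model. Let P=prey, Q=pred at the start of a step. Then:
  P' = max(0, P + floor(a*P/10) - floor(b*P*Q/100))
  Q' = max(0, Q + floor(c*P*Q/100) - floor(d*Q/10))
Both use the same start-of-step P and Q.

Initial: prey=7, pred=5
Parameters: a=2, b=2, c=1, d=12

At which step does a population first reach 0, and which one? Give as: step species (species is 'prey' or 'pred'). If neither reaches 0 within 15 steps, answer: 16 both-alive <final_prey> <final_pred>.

Step 1: prey: 7+1-0=8; pred: 5+0-6=0
First extinction: pred at step 1

Answer: 1 pred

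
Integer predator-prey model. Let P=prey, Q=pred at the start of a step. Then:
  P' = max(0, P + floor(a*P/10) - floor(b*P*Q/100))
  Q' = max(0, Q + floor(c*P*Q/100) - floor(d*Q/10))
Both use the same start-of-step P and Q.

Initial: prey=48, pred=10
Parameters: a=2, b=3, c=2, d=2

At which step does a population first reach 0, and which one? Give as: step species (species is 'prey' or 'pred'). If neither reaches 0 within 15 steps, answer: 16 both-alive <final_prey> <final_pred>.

Answer: 5 prey

Derivation:
Step 1: prey: 48+9-14=43; pred: 10+9-2=17
Step 2: prey: 43+8-21=30; pred: 17+14-3=28
Step 3: prey: 30+6-25=11; pred: 28+16-5=39
Step 4: prey: 11+2-12=1; pred: 39+8-7=40
Step 5: prey: 1+0-1=0; pred: 40+0-8=32
First extinction: prey at step 5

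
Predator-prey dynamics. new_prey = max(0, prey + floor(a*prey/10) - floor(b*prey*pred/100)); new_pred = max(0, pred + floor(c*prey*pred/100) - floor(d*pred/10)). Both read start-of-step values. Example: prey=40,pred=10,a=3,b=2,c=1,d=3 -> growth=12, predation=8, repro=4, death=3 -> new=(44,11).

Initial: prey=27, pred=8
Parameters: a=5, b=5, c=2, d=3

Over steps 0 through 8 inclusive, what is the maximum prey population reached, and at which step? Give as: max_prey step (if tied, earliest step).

Step 1: prey: 27+13-10=30; pred: 8+4-2=10
Step 2: prey: 30+15-15=30; pred: 10+6-3=13
Step 3: prey: 30+15-19=26; pred: 13+7-3=17
Step 4: prey: 26+13-22=17; pred: 17+8-5=20
Step 5: prey: 17+8-17=8; pred: 20+6-6=20
Step 6: prey: 8+4-8=4; pred: 20+3-6=17
Step 7: prey: 4+2-3=3; pred: 17+1-5=13
Step 8: prey: 3+1-1=3; pred: 13+0-3=10
Max prey = 30 at step 1

Answer: 30 1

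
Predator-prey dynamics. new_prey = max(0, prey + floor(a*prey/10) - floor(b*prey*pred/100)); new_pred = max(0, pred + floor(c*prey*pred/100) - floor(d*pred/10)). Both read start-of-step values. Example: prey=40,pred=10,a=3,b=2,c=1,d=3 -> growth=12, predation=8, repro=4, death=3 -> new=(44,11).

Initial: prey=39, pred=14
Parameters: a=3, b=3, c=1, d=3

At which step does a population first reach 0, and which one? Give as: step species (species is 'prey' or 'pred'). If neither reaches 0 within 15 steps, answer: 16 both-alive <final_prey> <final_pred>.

Step 1: prey: 39+11-16=34; pred: 14+5-4=15
Step 2: prey: 34+10-15=29; pred: 15+5-4=16
Step 3: prey: 29+8-13=24; pred: 16+4-4=16
Step 4: prey: 24+7-11=20; pred: 16+3-4=15
Step 5: prey: 20+6-9=17; pred: 15+3-4=14
Step 6: prey: 17+5-7=15; pred: 14+2-4=12
Step 7: prey: 15+4-5=14; pred: 12+1-3=10
Step 8: prey: 14+4-4=14; pred: 10+1-3=8
Step 9: prey: 14+4-3=15; pred: 8+1-2=7
Step 10: prey: 15+4-3=16; pred: 7+1-2=6
Step 11: prey: 16+4-2=18; pred: 6+0-1=5
Step 12: prey: 18+5-2=21; pred: 5+0-1=4
Step 13: prey: 21+6-2=25; pred: 4+0-1=3
Step 14: prey: 25+7-2=30; pred: 3+0-0=3
Step 15: prey: 30+9-2=37; pred: 3+0-0=3
No extinction within 15 steps

Answer: 16 both-alive 37 3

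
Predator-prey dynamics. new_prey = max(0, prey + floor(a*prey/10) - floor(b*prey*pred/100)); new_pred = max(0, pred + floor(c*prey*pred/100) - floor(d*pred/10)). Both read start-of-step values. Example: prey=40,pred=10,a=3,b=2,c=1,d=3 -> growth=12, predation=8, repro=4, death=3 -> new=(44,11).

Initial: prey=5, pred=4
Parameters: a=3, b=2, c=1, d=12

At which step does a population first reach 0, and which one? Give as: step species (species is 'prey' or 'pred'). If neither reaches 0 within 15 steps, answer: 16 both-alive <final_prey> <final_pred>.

Answer: 1 pred

Derivation:
Step 1: prey: 5+1-0=6; pred: 4+0-4=0
First extinction: pred at step 1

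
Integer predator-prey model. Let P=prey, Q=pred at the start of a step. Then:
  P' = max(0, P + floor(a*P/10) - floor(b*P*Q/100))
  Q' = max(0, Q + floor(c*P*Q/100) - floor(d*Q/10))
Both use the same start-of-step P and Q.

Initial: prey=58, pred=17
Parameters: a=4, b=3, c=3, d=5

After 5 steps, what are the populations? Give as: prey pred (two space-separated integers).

Answer: 0 18

Derivation:
Step 1: prey: 58+23-29=52; pred: 17+29-8=38
Step 2: prey: 52+20-59=13; pred: 38+59-19=78
Step 3: prey: 13+5-30=0; pred: 78+30-39=69
Step 4: prey: 0+0-0=0; pred: 69+0-34=35
Step 5: prey: 0+0-0=0; pred: 35+0-17=18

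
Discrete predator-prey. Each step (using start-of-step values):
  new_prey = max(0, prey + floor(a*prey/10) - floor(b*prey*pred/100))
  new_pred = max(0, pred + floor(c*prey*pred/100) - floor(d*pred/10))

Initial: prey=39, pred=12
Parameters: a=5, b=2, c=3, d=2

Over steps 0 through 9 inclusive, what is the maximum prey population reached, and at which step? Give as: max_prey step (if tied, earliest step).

Answer: 50 2

Derivation:
Step 1: prey: 39+19-9=49; pred: 12+14-2=24
Step 2: prey: 49+24-23=50; pred: 24+35-4=55
Step 3: prey: 50+25-55=20; pred: 55+82-11=126
Step 4: prey: 20+10-50=0; pred: 126+75-25=176
Step 5: prey: 0+0-0=0; pred: 176+0-35=141
Step 6: prey: 0+0-0=0; pred: 141+0-28=113
Step 7: prey: 0+0-0=0; pred: 113+0-22=91
Step 8: prey: 0+0-0=0; pred: 91+0-18=73
Step 9: prey: 0+0-0=0; pred: 73+0-14=59
Max prey = 50 at step 2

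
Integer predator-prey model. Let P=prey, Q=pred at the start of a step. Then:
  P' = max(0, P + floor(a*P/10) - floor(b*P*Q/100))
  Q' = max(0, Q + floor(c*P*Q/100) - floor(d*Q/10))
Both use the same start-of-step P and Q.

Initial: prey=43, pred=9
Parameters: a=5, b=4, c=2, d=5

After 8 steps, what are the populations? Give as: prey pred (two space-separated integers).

Answer: 1 4

Derivation:
Step 1: prey: 43+21-15=49; pred: 9+7-4=12
Step 2: prey: 49+24-23=50; pred: 12+11-6=17
Step 3: prey: 50+25-34=41; pred: 17+17-8=26
Step 4: prey: 41+20-42=19; pred: 26+21-13=34
Step 5: prey: 19+9-25=3; pred: 34+12-17=29
Step 6: prey: 3+1-3=1; pred: 29+1-14=16
Step 7: prey: 1+0-0=1; pred: 16+0-8=8
Step 8: prey: 1+0-0=1; pred: 8+0-4=4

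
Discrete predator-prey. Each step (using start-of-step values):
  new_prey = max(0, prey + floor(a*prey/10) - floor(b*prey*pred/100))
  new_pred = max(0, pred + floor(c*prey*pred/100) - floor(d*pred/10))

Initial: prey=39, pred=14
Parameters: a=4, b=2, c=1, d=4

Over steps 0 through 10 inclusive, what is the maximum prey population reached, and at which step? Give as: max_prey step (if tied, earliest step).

Answer: 61 5

Derivation:
Step 1: prey: 39+15-10=44; pred: 14+5-5=14
Step 2: prey: 44+17-12=49; pred: 14+6-5=15
Step 3: prey: 49+19-14=54; pred: 15+7-6=16
Step 4: prey: 54+21-17=58; pred: 16+8-6=18
Step 5: prey: 58+23-20=61; pred: 18+10-7=21
Step 6: prey: 61+24-25=60; pred: 21+12-8=25
Step 7: prey: 60+24-30=54; pred: 25+15-10=30
Step 8: prey: 54+21-32=43; pred: 30+16-12=34
Step 9: prey: 43+17-29=31; pred: 34+14-13=35
Step 10: prey: 31+12-21=22; pred: 35+10-14=31
Max prey = 61 at step 5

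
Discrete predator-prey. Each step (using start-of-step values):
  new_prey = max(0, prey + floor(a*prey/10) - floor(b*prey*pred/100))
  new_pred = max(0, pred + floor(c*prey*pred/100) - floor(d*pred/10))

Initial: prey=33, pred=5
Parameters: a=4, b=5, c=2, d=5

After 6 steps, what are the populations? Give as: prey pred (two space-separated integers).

Step 1: prey: 33+13-8=38; pred: 5+3-2=6
Step 2: prey: 38+15-11=42; pred: 6+4-3=7
Step 3: prey: 42+16-14=44; pred: 7+5-3=9
Step 4: prey: 44+17-19=42; pred: 9+7-4=12
Step 5: prey: 42+16-25=33; pred: 12+10-6=16
Step 6: prey: 33+13-26=20; pred: 16+10-8=18

Answer: 20 18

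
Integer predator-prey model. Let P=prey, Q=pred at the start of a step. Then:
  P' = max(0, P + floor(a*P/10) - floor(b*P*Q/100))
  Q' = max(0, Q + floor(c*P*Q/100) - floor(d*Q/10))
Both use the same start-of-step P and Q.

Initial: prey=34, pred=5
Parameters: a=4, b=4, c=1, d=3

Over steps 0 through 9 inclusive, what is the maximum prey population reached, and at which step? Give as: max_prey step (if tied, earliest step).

Step 1: prey: 34+13-6=41; pred: 5+1-1=5
Step 2: prey: 41+16-8=49; pred: 5+2-1=6
Step 3: prey: 49+19-11=57; pred: 6+2-1=7
Step 4: prey: 57+22-15=64; pred: 7+3-2=8
Step 5: prey: 64+25-20=69; pred: 8+5-2=11
Step 6: prey: 69+27-30=66; pred: 11+7-3=15
Step 7: prey: 66+26-39=53; pred: 15+9-4=20
Step 8: prey: 53+21-42=32; pred: 20+10-6=24
Step 9: prey: 32+12-30=14; pred: 24+7-7=24
Max prey = 69 at step 5

Answer: 69 5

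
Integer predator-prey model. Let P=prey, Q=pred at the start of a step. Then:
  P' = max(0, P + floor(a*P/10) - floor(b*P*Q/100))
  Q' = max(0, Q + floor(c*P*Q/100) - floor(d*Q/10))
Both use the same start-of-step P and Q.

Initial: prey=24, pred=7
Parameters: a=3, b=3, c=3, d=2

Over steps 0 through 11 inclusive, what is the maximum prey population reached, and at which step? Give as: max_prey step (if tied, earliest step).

Answer: 26 1

Derivation:
Step 1: prey: 24+7-5=26; pred: 7+5-1=11
Step 2: prey: 26+7-8=25; pred: 11+8-2=17
Step 3: prey: 25+7-12=20; pred: 17+12-3=26
Step 4: prey: 20+6-15=11; pred: 26+15-5=36
Step 5: prey: 11+3-11=3; pred: 36+11-7=40
Step 6: prey: 3+0-3=0; pred: 40+3-8=35
Step 7: prey: 0+0-0=0; pred: 35+0-7=28
Step 8: prey: 0+0-0=0; pred: 28+0-5=23
Step 9: prey: 0+0-0=0; pred: 23+0-4=19
Step 10: prey: 0+0-0=0; pred: 19+0-3=16
Step 11: prey: 0+0-0=0; pred: 16+0-3=13
Max prey = 26 at step 1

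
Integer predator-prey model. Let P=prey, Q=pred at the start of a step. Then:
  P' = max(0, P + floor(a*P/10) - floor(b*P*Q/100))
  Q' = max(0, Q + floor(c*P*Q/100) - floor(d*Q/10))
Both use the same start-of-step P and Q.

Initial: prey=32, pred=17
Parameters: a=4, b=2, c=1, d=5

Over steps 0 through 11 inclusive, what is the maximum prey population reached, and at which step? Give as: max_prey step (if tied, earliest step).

Step 1: prey: 32+12-10=34; pred: 17+5-8=14
Step 2: prey: 34+13-9=38; pred: 14+4-7=11
Step 3: prey: 38+15-8=45; pred: 11+4-5=10
Step 4: prey: 45+18-9=54; pred: 10+4-5=9
Step 5: prey: 54+21-9=66; pred: 9+4-4=9
Step 6: prey: 66+26-11=81; pred: 9+5-4=10
Step 7: prey: 81+32-16=97; pred: 10+8-5=13
Step 8: prey: 97+38-25=110; pred: 13+12-6=19
Step 9: prey: 110+44-41=113; pred: 19+20-9=30
Step 10: prey: 113+45-67=91; pred: 30+33-15=48
Step 11: prey: 91+36-87=40; pred: 48+43-24=67
Max prey = 113 at step 9

Answer: 113 9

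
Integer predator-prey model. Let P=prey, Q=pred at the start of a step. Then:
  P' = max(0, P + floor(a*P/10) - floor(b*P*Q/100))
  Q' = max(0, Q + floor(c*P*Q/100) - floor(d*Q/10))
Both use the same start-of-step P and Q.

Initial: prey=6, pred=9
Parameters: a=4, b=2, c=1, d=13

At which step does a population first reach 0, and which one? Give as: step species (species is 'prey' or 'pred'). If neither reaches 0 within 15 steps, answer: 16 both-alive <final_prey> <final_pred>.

Answer: 1 pred

Derivation:
Step 1: prey: 6+2-1=7; pred: 9+0-11=0
First extinction: pred at step 1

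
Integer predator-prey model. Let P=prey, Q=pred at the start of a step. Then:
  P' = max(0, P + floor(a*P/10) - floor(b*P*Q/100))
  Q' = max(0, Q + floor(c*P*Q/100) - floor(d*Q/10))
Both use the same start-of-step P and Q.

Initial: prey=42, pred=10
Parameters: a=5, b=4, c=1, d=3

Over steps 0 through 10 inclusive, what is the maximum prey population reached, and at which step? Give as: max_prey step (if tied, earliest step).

Answer: 50 2

Derivation:
Step 1: prey: 42+21-16=47; pred: 10+4-3=11
Step 2: prey: 47+23-20=50; pred: 11+5-3=13
Step 3: prey: 50+25-26=49; pred: 13+6-3=16
Step 4: prey: 49+24-31=42; pred: 16+7-4=19
Step 5: prey: 42+21-31=32; pred: 19+7-5=21
Step 6: prey: 32+16-26=22; pred: 21+6-6=21
Step 7: prey: 22+11-18=15; pred: 21+4-6=19
Step 8: prey: 15+7-11=11; pred: 19+2-5=16
Step 9: prey: 11+5-7=9; pred: 16+1-4=13
Step 10: prey: 9+4-4=9; pred: 13+1-3=11
Max prey = 50 at step 2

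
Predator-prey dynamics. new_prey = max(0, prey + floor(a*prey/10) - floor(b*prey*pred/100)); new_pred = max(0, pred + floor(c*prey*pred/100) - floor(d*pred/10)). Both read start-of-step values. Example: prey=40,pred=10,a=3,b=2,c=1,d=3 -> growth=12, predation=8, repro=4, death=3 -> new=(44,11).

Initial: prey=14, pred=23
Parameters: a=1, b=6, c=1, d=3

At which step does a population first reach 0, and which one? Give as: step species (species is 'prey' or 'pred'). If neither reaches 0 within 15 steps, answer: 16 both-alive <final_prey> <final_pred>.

Step 1: prey: 14+1-19=0; pred: 23+3-6=20
First extinction: prey at step 1

Answer: 1 prey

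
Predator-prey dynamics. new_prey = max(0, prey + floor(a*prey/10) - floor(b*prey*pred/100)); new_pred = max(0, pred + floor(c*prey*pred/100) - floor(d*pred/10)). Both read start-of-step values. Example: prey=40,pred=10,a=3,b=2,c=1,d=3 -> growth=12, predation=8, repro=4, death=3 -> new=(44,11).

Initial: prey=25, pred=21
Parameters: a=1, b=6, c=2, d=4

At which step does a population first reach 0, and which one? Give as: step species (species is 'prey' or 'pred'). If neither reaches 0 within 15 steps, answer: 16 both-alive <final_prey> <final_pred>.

Answer: 1 prey

Derivation:
Step 1: prey: 25+2-31=0; pred: 21+10-8=23
First extinction: prey at step 1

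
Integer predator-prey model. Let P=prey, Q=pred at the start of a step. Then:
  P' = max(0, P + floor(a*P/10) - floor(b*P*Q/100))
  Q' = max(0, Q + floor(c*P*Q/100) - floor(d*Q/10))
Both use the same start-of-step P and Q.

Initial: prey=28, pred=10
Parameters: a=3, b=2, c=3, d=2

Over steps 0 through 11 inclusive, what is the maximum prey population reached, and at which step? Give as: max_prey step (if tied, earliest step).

Step 1: prey: 28+8-5=31; pred: 10+8-2=16
Step 2: prey: 31+9-9=31; pred: 16+14-3=27
Step 3: prey: 31+9-16=24; pred: 27+25-5=47
Step 4: prey: 24+7-22=9; pred: 47+33-9=71
Step 5: prey: 9+2-12=0; pred: 71+19-14=76
Step 6: prey: 0+0-0=0; pred: 76+0-15=61
Step 7: prey: 0+0-0=0; pred: 61+0-12=49
Step 8: prey: 0+0-0=0; pred: 49+0-9=40
Step 9: prey: 0+0-0=0; pred: 40+0-8=32
Step 10: prey: 0+0-0=0; pred: 32+0-6=26
Step 11: prey: 0+0-0=0; pred: 26+0-5=21
Max prey = 31 at step 1

Answer: 31 1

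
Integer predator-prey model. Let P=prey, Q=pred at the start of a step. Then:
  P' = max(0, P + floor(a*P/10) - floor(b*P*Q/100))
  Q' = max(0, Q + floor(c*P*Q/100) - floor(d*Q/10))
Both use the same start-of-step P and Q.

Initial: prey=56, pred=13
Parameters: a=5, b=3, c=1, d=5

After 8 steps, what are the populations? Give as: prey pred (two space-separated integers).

Step 1: prey: 56+28-21=63; pred: 13+7-6=14
Step 2: prey: 63+31-26=68; pred: 14+8-7=15
Step 3: prey: 68+34-30=72; pred: 15+10-7=18
Step 4: prey: 72+36-38=70; pred: 18+12-9=21
Step 5: prey: 70+35-44=61; pred: 21+14-10=25
Step 6: prey: 61+30-45=46; pred: 25+15-12=28
Step 7: prey: 46+23-38=31; pred: 28+12-14=26
Step 8: prey: 31+15-24=22; pred: 26+8-13=21

Answer: 22 21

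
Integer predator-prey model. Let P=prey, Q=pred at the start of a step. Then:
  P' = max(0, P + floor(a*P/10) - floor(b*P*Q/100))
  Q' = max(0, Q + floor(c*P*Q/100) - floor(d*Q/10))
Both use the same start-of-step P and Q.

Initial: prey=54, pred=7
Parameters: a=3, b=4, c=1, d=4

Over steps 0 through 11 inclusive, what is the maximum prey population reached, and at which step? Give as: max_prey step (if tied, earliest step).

Step 1: prey: 54+16-15=55; pred: 7+3-2=8
Step 2: prey: 55+16-17=54; pred: 8+4-3=9
Step 3: prey: 54+16-19=51; pred: 9+4-3=10
Step 4: prey: 51+15-20=46; pred: 10+5-4=11
Step 5: prey: 46+13-20=39; pred: 11+5-4=12
Step 6: prey: 39+11-18=32; pred: 12+4-4=12
Step 7: prey: 32+9-15=26; pred: 12+3-4=11
Step 8: prey: 26+7-11=22; pred: 11+2-4=9
Step 9: prey: 22+6-7=21; pred: 9+1-3=7
Step 10: prey: 21+6-5=22; pred: 7+1-2=6
Step 11: prey: 22+6-5=23; pred: 6+1-2=5
Max prey = 55 at step 1

Answer: 55 1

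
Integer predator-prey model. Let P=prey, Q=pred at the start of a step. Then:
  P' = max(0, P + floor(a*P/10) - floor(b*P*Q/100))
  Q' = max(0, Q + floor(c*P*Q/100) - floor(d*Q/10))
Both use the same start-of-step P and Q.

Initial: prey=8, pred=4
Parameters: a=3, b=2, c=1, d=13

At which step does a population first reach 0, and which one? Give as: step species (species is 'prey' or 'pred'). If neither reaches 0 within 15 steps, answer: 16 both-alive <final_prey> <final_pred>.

Answer: 1 pred

Derivation:
Step 1: prey: 8+2-0=10; pred: 4+0-5=0
First extinction: pred at step 1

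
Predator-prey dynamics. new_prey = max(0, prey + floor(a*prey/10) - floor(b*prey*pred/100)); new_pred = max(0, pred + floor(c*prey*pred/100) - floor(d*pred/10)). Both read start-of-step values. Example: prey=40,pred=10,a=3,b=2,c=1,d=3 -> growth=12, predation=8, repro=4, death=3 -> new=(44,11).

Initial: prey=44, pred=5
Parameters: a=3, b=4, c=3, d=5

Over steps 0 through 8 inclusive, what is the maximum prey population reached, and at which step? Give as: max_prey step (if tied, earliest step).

Answer: 49 1

Derivation:
Step 1: prey: 44+13-8=49; pred: 5+6-2=9
Step 2: prey: 49+14-17=46; pred: 9+13-4=18
Step 3: prey: 46+13-33=26; pred: 18+24-9=33
Step 4: prey: 26+7-34=0; pred: 33+25-16=42
Step 5: prey: 0+0-0=0; pred: 42+0-21=21
Step 6: prey: 0+0-0=0; pred: 21+0-10=11
Step 7: prey: 0+0-0=0; pred: 11+0-5=6
Step 8: prey: 0+0-0=0; pred: 6+0-3=3
Max prey = 49 at step 1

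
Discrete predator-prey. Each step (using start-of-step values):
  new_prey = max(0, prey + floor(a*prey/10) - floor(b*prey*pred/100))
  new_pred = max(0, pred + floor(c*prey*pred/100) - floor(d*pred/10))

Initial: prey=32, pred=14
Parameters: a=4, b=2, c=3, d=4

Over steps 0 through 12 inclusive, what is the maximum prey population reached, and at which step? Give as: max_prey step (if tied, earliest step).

Answer: 36 1

Derivation:
Step 1: prey: 32+12-8=36; pred: 14+13-5=22
Step 2: prey: 36+14-15=35; pred: 22+23-8=37
Step 3: prey: 35+14-25=24; pred: 37+38-14=61
Step 4: prey: 24+9-29=4; pred: 61+43-24=80
Step 5: prey: 4+1-6=0; pred: 80+9-32=57
Step 6: prey: 0+0-0=0; pred: 57+0-22=35
Step 7: prey: 0+0-0=0; pred: 35+0-14=21
Step 8: prey: 0+0-0=0; pred: 21+0-8=13
Step 9: prey: 0+0-0=0; pred: 13+0-5=8
Step 10: prey: 0+0-0=0; pred: 8+0-3=5
Step 11: prey: 0+0-0=0; pred: 5+0-2=3
Step 12: prey: 0+0-0=0; pred: 3+0-1=2
Max prey = 36 at step 1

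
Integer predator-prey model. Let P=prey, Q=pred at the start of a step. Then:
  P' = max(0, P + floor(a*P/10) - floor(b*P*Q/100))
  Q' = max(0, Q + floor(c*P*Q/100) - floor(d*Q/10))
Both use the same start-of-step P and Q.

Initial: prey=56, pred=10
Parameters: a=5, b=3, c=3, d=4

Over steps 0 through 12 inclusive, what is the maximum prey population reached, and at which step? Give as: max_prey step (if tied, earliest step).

Answer: 68 1

Derivation:
Step 1: prey: 56+28-16=68; pred: 10+16-4=22
Step 2: prey: 68+34-44=58; pred: 22+44-8=58
Step 3: prey: 58+29-100=0; pred: 58+100-23=135
Step 4: prey: 0+0-0=0; pred: 135+0-54=81
Step 5: prey: 0+0-0=0; pred: 81+0-32=49
Step 6: prey: 0+0-0=0; pred: 49+0-19=30
Step 7: prey: 0+0-0=0; pred: 30+0-12=18
Step 8: prey: 0+0-0=0; pred: 18+0-7=11
Step 9: prey: 0+0-0=0; pred: 11+0-4=7
Step 10: prey: 0+0-0=0; pred: 7+0-2=5
Step 11: prey: 0+0-0=0; pred: 5+0-2=3
Step 12: prey: 0+0-0=0; pred: 3+0-1=2
Max prey = 68 at step 1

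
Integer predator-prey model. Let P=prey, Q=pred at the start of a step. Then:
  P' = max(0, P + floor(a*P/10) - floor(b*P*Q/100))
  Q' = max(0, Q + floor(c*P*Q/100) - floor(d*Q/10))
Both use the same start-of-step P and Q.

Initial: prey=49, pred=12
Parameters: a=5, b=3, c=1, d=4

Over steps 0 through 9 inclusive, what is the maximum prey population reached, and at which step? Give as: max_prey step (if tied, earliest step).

Answer: 66 3

Derivation:
Step 1: prey: 49+24-17=56; pred: 12+5-4=13
Step 2: prey: 56+28-21=63; pred: 13+7-5=15
Step 3: prey: 63+31-28=66; pred: 15+9-6=18
Step 4: prey: 66+33-35=64; pred: 18+11-7=22
Step 5: prey: 64+32-42=54; pred: 22+14-8=28
Step 6: prey: 54+27-45=36; pred: 28+15-11=32
Step 7: prey: 36+18-34=20; pred: 32+11-12=31
Step 8: prey: 20+10-18=12; pred: 31+6-12=25
Step 9: prey: 12+6-9=9; pred: 25+3-10=18
Max prey = 66 at step 3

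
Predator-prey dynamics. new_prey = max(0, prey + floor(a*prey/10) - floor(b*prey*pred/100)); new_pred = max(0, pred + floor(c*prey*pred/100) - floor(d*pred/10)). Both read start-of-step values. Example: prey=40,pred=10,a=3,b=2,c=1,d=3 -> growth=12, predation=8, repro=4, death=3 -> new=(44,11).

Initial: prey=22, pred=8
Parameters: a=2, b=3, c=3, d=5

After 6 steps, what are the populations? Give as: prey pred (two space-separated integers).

Step 1: prey: 22+4-5=21; pred: 8+5-4=9
Step 2: prey: 21+4-5=20; pred: 9+5-4=10
Step 3: prey: 20+4-6=18; pred: 10+6-5=11
Step 4: prey: 18+3-5=16; pred: 11+5-5=11
Step 5: prey: 16+3-5=14; pred: 11+5-5=11
Step 6: prey: 14+2-4=12; pred: 11+4-5=10

Answer: 12 10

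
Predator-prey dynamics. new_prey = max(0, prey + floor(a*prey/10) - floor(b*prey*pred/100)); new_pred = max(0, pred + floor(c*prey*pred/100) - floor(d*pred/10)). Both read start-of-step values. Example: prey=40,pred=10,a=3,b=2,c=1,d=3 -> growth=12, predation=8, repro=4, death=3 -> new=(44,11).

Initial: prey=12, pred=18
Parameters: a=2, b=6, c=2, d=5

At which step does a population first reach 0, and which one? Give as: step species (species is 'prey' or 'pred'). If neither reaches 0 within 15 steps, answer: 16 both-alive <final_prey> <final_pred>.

Answer: 16 both-alive 1 1

Derivation:
Step 1: prey: 12+2-12=2; pred: 18+4-9=13
Step 2: prey: 2+0-1=1; pred: 13+0-6=7
Step 3: prey: 1+0-0=1; pred: 7+0-3=4
Step 4: prey: 1+0-0=1; pred: 4+0-2=2
Step 5: prey: 1+0-0=1; pred: 2+0-1=1
Step 6: prey: 1+0-0=1; pred: 1+0-0=1
Steps 7-15: state stable at prey=1, pred=1 (no change)
No extinction within 15 steps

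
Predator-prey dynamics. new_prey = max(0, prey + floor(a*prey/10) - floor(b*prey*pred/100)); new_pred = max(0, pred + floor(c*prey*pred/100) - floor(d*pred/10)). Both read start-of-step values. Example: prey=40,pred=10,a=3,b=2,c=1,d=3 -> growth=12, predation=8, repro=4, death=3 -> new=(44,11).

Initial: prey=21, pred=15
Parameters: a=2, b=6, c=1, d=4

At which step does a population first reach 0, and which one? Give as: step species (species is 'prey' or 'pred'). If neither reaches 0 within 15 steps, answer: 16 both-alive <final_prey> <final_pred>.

Answer: 16 both-alive 2 2

Derivation:
Step 1: prey: 21+4-18=7; pred: 15+3-6=12
Step 2: prey: 7+1-5=3; pred: 12+0-4=8
Step 3: prey: 3+0-1=2; pred: 8+0-3=5
Step 4: prey: 2+0-0=2; pred: 5+0-2=3
Step 5: prey: 2+0-0=2; pred: 3+0-1=2
Step 6: prey: 2+0-0=2; pred: 2+0-0=2
Steps 7-15: state stable at prey=2, pred=2 (no change)
No extinction within 15 steps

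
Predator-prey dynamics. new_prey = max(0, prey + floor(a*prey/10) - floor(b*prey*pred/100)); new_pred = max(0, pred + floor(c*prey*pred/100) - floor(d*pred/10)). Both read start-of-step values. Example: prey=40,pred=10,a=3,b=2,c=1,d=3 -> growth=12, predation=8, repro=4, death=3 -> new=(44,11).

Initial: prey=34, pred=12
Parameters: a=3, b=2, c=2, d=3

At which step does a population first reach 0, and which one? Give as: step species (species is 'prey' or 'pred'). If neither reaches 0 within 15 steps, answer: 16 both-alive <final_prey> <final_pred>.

Answer: 16 both-alive 1 3

Derivation:
Step 1: prey: 34+10-8=36; pred: 12+8-3=17
Step 2: prey: 36+10-12=34; pred: 17+12-5=24
Step 3: prey: 34+10-16=28; pred: 24+16-7=33
Step 4: prey: 28+8-18=18; pred: 33+18-9=42
Step 5: prey: 18+5-15=8; pred: 42+15-12=45
Step 6: prey: 8+2-7=3; pred: 45+7-13=39
Step 7: prey: 3+0-2=1; pred: 39+2-11=30
Step 8: prey: 1+0-0=1; pred: 30+0-9=21
Step 9: prey: 1+0-0=1; pred: 21+0-6=15
Step 10: prey: 1+0-0=1; pred: 15+0-4=11
Step 11: prey: 1+0-0=1; pred: 11+0-3=8
Step 12: prey: 1+0-0=1; pred: 8+0-2=6
Step 13: prey: 1+0-0=1; pred: 6+0-1=5
Step 14: prey: 1+0-0=1; pred: 5+0-1=4
Step 15: prey: 1+0-0=1; pred: 4+0-1=3
No extinction within 15 steps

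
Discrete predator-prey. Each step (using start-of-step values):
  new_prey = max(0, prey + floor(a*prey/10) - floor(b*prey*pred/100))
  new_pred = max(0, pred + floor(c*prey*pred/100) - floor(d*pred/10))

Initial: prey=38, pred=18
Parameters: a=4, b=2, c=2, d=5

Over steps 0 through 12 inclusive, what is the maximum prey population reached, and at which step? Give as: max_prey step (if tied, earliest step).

Answer: 40 1

Derivation:
Step 1: prey: 38+15-13=40; pred: 18+13-9=22
Step 2: prey: 40+16-17=39; pred: 22+17-11=28
Step 3: prey: 39+15-21=33; pred: 28+21-14=35
Step 4: prey: 33+13-23=23; pred: 35+23-17=41
Step 5: prey: 23+9-18=14; pred: 41+18-20=39
Step 6: prey: 14+5-10=9; pred: 39+10-19=30
Step 7: prey: 9+3-5=7; pred: 30+5-15=20
Step 8: prey: 7+2-2=7; pred: 20+2-10=12
Step 9: prey: 7+2-1=8; pred: 12+1-6=7
Step 10: prey: 8+3-1=10; pred: 7+1-3=5
Step 11: prey: 10+4-1=13; pred: 5+1-2=4
Step 12: prey: 13+5-1=17; pred: 4+1-2=3
Max prey = 40 at step 1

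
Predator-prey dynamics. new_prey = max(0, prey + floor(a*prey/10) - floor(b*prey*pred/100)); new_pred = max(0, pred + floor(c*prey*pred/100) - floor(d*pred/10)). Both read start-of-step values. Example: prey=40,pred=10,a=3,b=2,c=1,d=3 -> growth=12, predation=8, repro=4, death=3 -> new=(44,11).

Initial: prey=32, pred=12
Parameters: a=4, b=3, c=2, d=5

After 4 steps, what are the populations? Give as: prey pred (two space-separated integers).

Answer: 27 20

Derivation:
Step 1: prey: 32+12-11=33; pred: 12+7-6=13
Step 2: prey: 33+13-12=34; pred: 13+8-6=15
Step 3: prey: 34+13-15=32; pred: 15+10-7=18
Step 4: prey: 32+12-17=27; pred: 18+11-9=20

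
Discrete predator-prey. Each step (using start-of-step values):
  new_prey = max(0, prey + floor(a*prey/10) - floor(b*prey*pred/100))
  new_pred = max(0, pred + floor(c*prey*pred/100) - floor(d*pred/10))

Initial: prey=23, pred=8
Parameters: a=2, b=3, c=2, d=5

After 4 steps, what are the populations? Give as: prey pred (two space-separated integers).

Step 1: prey: 23+4-5=22; pred: 8+3-4=7
Step 2: prey: 22+4-4=22; pred: 7+3-3=7
Step 3: prey: 22+4-4=22; pred: 7+3-3=7
Step 4: prey: 22+4-4=22; pred: 7+3-3=7

Answer: 22 7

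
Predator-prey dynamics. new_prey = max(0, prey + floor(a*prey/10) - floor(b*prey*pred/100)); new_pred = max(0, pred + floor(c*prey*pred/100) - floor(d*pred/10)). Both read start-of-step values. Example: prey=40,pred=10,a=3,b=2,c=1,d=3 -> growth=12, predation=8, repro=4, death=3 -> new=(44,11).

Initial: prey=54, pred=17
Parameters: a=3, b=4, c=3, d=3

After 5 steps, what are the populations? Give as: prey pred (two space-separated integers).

Step 1: prey: 54+16-36=34; pred: 17+27-5=39
Step 2: prey: 34+10-53=0; pred: 39+39-11=67
Step 3: prey: 0+0-0=0; pred: 67+0-20=47
Step 4: prey: 0+0-0=0; pred: 47+0-14=33
Step 5: prey: 0+0-0=0; pred: 33+0-9=24

Answer: 0 24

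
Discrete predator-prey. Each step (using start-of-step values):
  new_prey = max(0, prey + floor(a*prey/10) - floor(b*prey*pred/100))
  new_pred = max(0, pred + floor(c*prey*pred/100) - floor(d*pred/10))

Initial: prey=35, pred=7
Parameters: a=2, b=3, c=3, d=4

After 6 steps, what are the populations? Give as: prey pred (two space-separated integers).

Answer: 1 16

Derivation:
Step 1: prey: 35+7-7=35; pred: 7+7-2=12
Step 2: prey: 35+7-12=30; pred: 12+12-4=20
Step 3: prey: 30+6-18=18; pred: 20+18-8=30
Step 4: prey: 18+3-16=5; pred: 30+16-12=34
Step 5: prey: 5+1-5=1; pred: 34+5-13=26
Step 6: prey: 1+0-0=1; pred: 26+0-10=16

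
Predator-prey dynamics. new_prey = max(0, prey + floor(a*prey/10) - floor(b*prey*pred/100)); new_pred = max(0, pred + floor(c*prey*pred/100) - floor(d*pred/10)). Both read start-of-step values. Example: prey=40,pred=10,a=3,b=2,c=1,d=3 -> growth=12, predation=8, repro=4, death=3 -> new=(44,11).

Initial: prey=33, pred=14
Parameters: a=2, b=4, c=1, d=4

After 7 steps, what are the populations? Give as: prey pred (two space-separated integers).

Answer: 14 2

Derivation:
Step 1: prey: 33+6-18=21; pred: 14+4-5=13
Step 2: prey: 21+4-10=15; pred: 13+2-5=10
Step 3: prey: 15+3-6=12; pred: 10+1-4=7
Step 4: prey: 12+2-3=11; pred: 7+0-2=5
Step 5: prey: 11+2-2=11; pred: 5+0-2=3
Step 6: prey: 11+2-1=12; pred: 3+0-1=2
Step 7: prey: 12+2-0=14; pred: 2+0-0=2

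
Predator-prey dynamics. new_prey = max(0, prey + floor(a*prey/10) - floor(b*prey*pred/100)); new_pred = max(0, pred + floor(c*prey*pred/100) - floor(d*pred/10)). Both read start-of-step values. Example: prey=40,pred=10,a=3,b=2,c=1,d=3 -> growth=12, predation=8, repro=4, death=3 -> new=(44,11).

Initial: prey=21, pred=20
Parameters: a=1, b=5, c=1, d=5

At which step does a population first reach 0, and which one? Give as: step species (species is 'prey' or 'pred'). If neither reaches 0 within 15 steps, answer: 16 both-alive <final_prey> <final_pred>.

Step 1: prey: 21+2-21=2; pred: 20+4-10=14
Step 2: prey: 2+0-1=1; pred: 14+0-7=7
Step 3: prey: 1+0-0=1; pred: 7+0-3=4
Step 4: prey: 1+0-0=1; pred: 4+0-2=2
Step 5: prey: 1+0-0=1; pred: 2+0-1=1
Step 6: prey: 1+0-0=1; pred: 1+0-0=1
Steps 7-15: state stable at prey=1, pred=1 (no change)
No extinction within 15 steps

Answer: 16 both-alive 1 1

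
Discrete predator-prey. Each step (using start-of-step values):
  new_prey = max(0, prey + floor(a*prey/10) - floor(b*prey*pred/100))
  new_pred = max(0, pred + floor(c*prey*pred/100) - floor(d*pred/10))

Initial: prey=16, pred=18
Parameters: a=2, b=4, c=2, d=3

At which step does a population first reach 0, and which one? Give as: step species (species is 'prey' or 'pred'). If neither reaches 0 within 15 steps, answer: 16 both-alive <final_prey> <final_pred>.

Step 1: prey: 16+3-11=8; pred: 18+5-5=18
Step 2: prey: 8+1-5=4; pred: 18+2-5=15
Step 3: prey: 4+0-2=2; pred: 15+1-4=12
Step 4: prey: 2+0-0=2; pred: 12+0-3=9
Step 5: prey: 2+0-0=2; pred: 9+0-2=7
Step 6: prey: 2+0-0=2; pred: 7+0-2=5
Step 7: prey: 2+0-0=2; pred: 5+0-1=4
Step 8: prey: 2+0-0=2; pred: 4+0-1=3
Step 9: prey: 2+0-0=2; pred: 3+0-0=3
Steps 10-15: state stable at prey=2, pred=3 (no change)
No extinction within 15 steps

Answer: 16 both-alive 2 3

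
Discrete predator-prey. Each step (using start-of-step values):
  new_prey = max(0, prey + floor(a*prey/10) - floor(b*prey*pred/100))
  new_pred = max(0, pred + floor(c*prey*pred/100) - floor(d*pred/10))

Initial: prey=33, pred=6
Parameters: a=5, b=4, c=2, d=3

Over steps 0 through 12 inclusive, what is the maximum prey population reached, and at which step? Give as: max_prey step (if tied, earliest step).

Step 1: prey: 33+16-7=42; pred: 6+3-1=8
Step 2: prey: 42+21-13=50; pred: 8+6-2=12
Step 3: prey: 50+25-24=51; pred: 12+12-3=21
Step 4: prey: 51+25-42=34; pred: 21+21-6=36
Step 5: prey: 34+17-48=3; pred: 36+24-10=50
Step 6: prey: 3+1-6=0; pred: 50+3-15=38
Step 7: prey: 0+0-0=0; pred: 38+0-11=27
Step 8: prey: 0+0-0=0; pred: 27+0-8=19
Step 9: prey: 0+0-0=0; pred: 19+0-5=14
Step 10: prey: 0+0-0=0; pred: 14+0-4=10
Step 11: prey: 0+0-0=0; pred: 10+0-3=7
Step 12: prey: 0+0-0=0; pred: 7+0-2=5
Max prey = 51 at step 3

Answer: 51 3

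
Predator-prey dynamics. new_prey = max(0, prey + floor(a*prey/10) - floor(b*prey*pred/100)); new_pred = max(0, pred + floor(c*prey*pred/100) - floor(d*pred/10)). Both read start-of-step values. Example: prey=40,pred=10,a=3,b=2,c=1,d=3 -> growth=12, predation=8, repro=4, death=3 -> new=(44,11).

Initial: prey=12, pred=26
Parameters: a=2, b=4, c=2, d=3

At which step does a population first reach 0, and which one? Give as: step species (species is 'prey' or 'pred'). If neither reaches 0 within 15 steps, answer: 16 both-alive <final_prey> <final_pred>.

Answer: 2 prey

Derivation:
Step 1: prey: 12+2-12=2; pred: 26+6-7=25
Step 2: prey: 2+0-2=0; pred: 25+1-7=19
First extinction: prey at step 2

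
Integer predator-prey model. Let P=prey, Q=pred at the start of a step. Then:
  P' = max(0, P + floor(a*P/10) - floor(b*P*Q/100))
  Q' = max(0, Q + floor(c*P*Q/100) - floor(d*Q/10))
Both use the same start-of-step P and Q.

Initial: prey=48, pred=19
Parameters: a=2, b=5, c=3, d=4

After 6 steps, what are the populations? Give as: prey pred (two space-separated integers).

Answer: 0 6

Derivation:
Step 1: prey: 48+9-45=12; pred: 19+27-7=39
Step 2: prey: 12+2-23=0; pred: 39+14-15=38
Step 3: prey: 0+0-0=0; pred: 38+0-15=23
Step 4: prey: 0+0-0=0; pred: 23+0-9=14
Step 5: prey: 0+0-0=0; pred: 14+0-5=9
Step 6: prey: 0+0-0=0; pred: 9+0-3=6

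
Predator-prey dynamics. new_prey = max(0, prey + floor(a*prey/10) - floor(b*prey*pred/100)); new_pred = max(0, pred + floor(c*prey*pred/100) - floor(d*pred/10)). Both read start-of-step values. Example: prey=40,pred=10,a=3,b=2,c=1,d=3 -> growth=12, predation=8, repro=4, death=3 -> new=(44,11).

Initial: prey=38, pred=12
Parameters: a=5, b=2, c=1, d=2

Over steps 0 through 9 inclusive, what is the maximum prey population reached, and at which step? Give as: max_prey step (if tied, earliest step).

Step 1: prey: 38+19-9=48; pred: 12+4-2=14
Step 2: prey: 48+24-13=59; pred: 14+6-2=18
Step 3: prey: 59+29-21=67; pred: 18+10-3=25
Step 4: prey: 67+33-33=67; pred: 25+16-5=36
Step 5: prey: 67+33-48=52; pred: 36+24-7=53
Step 6: prey: 52+26-55=23; pred: 53+27-10=70
Step 7: prey: 23+11-32=2; pred: 70+16-14=72
Step 8: prey: 2+1-2=1; pred: 72+1-14=59
Step 9: prey: 1+0-1=0; pred: 59+0-11=48
Max prey = 67 at step 3

Answer: 67 3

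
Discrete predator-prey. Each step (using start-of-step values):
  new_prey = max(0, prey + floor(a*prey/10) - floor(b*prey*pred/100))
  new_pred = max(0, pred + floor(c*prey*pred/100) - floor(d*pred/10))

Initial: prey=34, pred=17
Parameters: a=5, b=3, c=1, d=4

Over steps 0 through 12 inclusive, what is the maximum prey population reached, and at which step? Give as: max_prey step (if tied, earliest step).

Step 1: prey: 34+17-17=34; pred: 17+5-6=16
Step 2: prey: 34+17-16=35; pred: 16+5-6=15
Step 3: prey: 35+17-15=37; pred: 15+5-6=14
Step 4: prey: 37+18-15=40; pred: 14+5-5=14
Step 5: prey: 40+20-16=44; pred: 14+5-5=14
Step 6: prey: 44+22-18=48; pred: 14+6-5=15
Step 7: prey: 48+24-21=51; pred: 15+7-6=16
Step 8: prey: 51+25-24=52; pred: 16+8-6=18
Step 9: prey: 52+26-28=50; pred: 18+9-7=20
Step 10: prey: 50+25-30=45; pred: 20+10-8=22
Step 11: prey: 45+22-29=38; pred: 22+9-8=23
Step 12: prey: 38+19-26=31; pred: 23+8-9=22
Max prey = 52 at step 8

Answer: 52 8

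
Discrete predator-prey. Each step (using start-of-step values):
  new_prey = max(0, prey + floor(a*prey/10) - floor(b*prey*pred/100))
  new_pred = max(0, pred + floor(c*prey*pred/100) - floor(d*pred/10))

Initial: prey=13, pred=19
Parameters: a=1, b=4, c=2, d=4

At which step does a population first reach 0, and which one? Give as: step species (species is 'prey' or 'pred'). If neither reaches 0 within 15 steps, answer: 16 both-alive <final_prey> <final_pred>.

Step 1: prey: 13+1-9=5; pred: 19+4-7=16
Step 2: prey: 5+0-3=2; pred: 16+1-6=11
Step 3: prey: 2+0-0=2; pred: 11+0-4=7
Step 4: prey: 2+0-0=2; pred: 7+0-2=5
Step 5: prey: 2+0-0=2; pred: 5+0-2=3
Step 6: prey: 2+0-0=2; pred: 3+0-1=2
Step 7: prey: 2+0-0=2; pred: 2+0-0=2
Steps 8-15: state stable at prey=2, pred=2 (no change)
No extinction within 15 steps

Answer: 16 both-alive 2 2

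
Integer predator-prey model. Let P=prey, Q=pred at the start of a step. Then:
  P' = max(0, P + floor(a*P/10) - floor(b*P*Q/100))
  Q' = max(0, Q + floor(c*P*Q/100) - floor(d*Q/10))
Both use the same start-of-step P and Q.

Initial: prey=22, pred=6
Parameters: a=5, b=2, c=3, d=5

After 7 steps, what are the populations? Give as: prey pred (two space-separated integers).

Step 1: prey: 22+11-2=31; pred: 6+3-3=6
Step 2: prey: 31+15-3=43; pred: 6+5-3=8
Step 3: prey: 43+21-6=58; pred: 8+10-4=14
Step 4: prey: 58+29-16=71; pred: 14+24-7=31
Step 5: prey: 71+35-44=62; pred: 31+66-15=82
Step 6: prey: 62+31-101=0; pred: 82+152-41=193
Step 7: prey: 0+0-0=0; pred: 193+0-96=97

Answer: 0 97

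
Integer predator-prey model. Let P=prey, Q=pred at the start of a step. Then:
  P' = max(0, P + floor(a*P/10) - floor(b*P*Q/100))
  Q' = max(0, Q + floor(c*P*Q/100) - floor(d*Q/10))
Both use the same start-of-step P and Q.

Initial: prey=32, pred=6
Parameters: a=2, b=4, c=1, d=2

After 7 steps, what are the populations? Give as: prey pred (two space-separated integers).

Answer: 25 6

Derivation:
Step 1: prey: 32+6-7=31; pred: 6+1-1=6
Step 2: prey: 31+6-7=30; pred: 6+1-1=6
Step 3: prey: 30+6-7=29; pred: 6+1-1=6
Step 4: prey: 29+5-6=28; pred: 6+1-1=6
Step 5: prey: 28+5-6=27; pred: 6+1-1=6
Step 6: prey: 27+5-6=26; pred: 6+1-1=6
Step 7: prey: 26+5-6=25; pred: 6+1-1=6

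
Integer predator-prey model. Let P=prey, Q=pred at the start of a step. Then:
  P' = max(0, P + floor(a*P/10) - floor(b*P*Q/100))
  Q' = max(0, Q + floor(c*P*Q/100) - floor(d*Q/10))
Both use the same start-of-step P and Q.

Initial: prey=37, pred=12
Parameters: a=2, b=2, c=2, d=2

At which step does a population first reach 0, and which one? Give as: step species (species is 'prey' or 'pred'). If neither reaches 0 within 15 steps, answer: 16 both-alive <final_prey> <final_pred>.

Answer: 16 both-alive 1 7

Derivation:
Step 1: prey: 37+7-8=36; pred: 12+8-2=18
Step 2: prey: 36+7-12=31; pred: 18+12-3=27
Step 3: prey: 31+6-16=21; pred: 27+16-5=38
Step 4: prey: 21+4-15=10; pred: 38+15-7=46
Step 5: prey: 10+2-9=3; pred: 46+9-9=46
Step 6: prey: 3+0-2=1; pred: 46+2-9=39
Step 7: prey: 1+0-0=1; pred: 39+0-7=32
Step 8: prey: 1+0-0=1; pred: 32+0-6=26
Step 9: prey: 1+0-0=1; pred: 26+0-5=21
Step 10: prey: 1+0-0=1; pred: 21+0-4=17
Step 11: prey: 1+0-0=1; pred: 17+0-3=14
Step 12: prey: 1+0-0=1; pred: 14+0-2=12
Step 13: prey: 1+0-0=1; pred: 12+0-2=10
Step 14: prey: 1+0-0=1; pred: 10+0-2=8
Step 15: prey: 1+0-0=1; pred: 8+0-1=7
No extinction within 15 steps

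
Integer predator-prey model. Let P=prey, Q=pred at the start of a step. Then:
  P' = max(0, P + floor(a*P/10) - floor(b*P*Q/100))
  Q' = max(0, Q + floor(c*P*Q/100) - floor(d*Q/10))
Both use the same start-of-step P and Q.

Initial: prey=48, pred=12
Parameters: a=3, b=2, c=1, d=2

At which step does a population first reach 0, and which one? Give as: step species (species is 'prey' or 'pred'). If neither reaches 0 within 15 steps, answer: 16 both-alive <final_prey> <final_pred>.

Step 1: prey: 48+14-11=51; pred: 12+5-2=15
Step 2: prey: 51+15-15=51; pred: 15+7-3=19
Step 3: prey: 51+15-19=47; pred: 19+9-3=25
Step 4: prey: 47+14-23=38; pred: 25+11-5=31
Step 5: prey: 38+11-23=26; pred: 31+11-6=36
Step 6: prey: 26+7-18=15; pred: 36+9-7=38
Step 7: prey: 15+4-11=8; pred: 38+5-7=36
Step 8: prey: 8+2-5=5; pred: 36+2-7=31
Step 9: prey: 5+1-3=3; pred: 31+1-6=26
Step 10: prey: 3+0-1=2; pred: 26+0-5=21
Step 11: prey: 2+0-0=2; pred: 21+0-4=17
Step 12: prey: 2+0-0=2; pred: 17+0-3=14
Step 13: prey: 2+0-0=2; pred: 14+0-2=12
Step 14: prey: 2+0-0=2; pred: 12+0-2=10
Step 15: prey: 2+0-0=2; pred: 10+0-2=8
No extinction within 15 steps

Answer: 16 both-alive 2 8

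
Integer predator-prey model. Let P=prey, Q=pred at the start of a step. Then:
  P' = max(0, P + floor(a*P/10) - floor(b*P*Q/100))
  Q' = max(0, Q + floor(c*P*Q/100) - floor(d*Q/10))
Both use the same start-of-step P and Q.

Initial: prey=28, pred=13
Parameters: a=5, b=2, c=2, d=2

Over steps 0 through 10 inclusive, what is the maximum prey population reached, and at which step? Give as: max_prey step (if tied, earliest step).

Step 1: prey: 28+14-7=35; pred: 13+7-2=18
Step 2: prey: 35+17-12=40; pred: 18+12-3=27
Step 3: prey: 40+20-21=39; pred: 27+21-5=43
Step 4: prey: 39+19-33=25; pred: 43+33-8=68
Step 5: prey: 25+12-34=3; pred: 68+34-13=89
Step 6: prey: 3+1-5=0; pred: 89+5-17=77
Step 7: prey: 0+0-0=0; pred: 77+0-15=62
Step 8: prey: 0+0-0=0; pred: 62+0-12=50
Step 9: prey: 0+0-0=0; pred: 50+0-10=40
Step 10: prey: 0+0-0=0; pred: 40+0-8=32
Max prey = 40 at step 2

Answer: 40 2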